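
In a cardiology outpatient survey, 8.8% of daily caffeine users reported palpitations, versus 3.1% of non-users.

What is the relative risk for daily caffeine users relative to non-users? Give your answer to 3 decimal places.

RR = 0.08800 / 0.03100 = 2.839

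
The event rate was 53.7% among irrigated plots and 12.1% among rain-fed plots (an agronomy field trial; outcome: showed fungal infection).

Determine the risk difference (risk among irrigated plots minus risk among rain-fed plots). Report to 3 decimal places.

risk difference = 0.5370 − 0.1210 = 0.416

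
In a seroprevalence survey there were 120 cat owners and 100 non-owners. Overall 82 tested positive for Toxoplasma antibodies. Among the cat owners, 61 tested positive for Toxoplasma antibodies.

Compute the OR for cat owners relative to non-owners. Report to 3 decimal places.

3.889

cat owners without the outcome: 120 − 61 = 59
non-owners with the outcome: 82 − 61 = 21
non-owners without the outcome: 100 − 21 = 79
OR = (61 × 79) / (59 × 21) = 4819/1239 ≈ 3.889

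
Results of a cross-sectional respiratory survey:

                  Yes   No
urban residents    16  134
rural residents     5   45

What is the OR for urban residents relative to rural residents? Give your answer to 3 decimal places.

OR = (16 × 45) / (134 × 5) = 720/670 ≈ 1.075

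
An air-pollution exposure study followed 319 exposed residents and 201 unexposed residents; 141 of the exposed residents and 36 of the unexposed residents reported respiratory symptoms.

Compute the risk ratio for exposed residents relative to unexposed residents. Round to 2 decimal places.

risk, exposed residents = 141/319 = 0.4420
risk, unexposed residents = 36/201 = 0.1791
RR = 0.4420 / 0.1791 = 2.47

RR = 2.47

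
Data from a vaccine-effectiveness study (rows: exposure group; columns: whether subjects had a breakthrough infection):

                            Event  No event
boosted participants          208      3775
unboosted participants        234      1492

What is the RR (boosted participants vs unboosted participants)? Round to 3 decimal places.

0.385

risk, boosted participants = 208/3983 = 0.0522
risk, unboosted participants = 234/1726 = 0.1356
RR = 0.0522 / 0.1356 = 0.385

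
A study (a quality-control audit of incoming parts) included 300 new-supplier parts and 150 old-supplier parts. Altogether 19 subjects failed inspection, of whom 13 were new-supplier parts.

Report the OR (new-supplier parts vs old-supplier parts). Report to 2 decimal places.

OR ≈ 1.09

new-supplier parts without the outcome: 300 − 13 = 287
old-supplier parts with the outcome: 19 − 13 = 6
old-supplier parts without the outcome: 150 − 6 = 144
odds, new-supplier parts = 13/287 = 0.04530
odds, old-supplier parts = 6/144 = 0.04167
OR = 0.04530 / 0.04167 = 1.09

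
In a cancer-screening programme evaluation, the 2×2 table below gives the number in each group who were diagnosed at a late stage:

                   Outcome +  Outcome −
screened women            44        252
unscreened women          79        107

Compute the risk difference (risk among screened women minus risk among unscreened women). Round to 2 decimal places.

RD ≈ -0.28

risk, screened women = 44/296 = 0.1486
risk, unscreened women = 79/186 = 0.4247
risk difference = 0.1486 − 0.4247 = -0.28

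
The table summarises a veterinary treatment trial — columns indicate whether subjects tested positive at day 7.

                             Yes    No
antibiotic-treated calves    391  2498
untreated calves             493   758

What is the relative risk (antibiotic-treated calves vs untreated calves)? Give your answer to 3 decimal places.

risk, antibiotic-treated calves = 391/2889 = 0.1353
risk, untreated calves = 493/1251 = 0.3941
RR = 0.1353 / 0.3941 = 0.343

RR: 0.343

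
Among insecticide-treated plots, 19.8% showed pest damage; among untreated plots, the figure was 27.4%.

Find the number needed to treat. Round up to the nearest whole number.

absolute risk difference = 0.076000
1 / 0.076000 = 13.158 → round up → 14

NNT: 14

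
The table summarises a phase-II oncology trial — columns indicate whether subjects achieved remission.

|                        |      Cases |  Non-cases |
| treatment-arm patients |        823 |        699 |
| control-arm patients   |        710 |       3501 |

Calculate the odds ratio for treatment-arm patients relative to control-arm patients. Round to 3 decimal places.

odds, treatment-arm patients = 823/699 = 1.1774
odds, control-arm patients = 710/3501 = 0.2028
OR = 1.1774 / 0.2028 = 5.806

OR ≈ 5.806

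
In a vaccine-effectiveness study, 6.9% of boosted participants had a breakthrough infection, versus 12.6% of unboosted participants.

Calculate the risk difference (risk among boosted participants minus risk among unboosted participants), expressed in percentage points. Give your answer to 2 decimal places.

-5.70

risk difference = 0.0690 − 0.1260 = -0.0570 → -5.70 percentage points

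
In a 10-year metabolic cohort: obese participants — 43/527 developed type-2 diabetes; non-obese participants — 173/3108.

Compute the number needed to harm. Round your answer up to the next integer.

risk, obese participants = 43/527 = 0.081594
risk, non-obese participants = 173/3108 = 0.055663
absolute risk difference = 0.025931
1 / 0.025931 = 38.564 → round up → 39

39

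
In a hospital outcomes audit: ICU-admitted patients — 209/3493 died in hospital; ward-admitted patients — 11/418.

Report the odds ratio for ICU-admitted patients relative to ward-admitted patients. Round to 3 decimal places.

OR = (209 × 407) / (3284 × 11) = 85063/36124 ≈ 2.355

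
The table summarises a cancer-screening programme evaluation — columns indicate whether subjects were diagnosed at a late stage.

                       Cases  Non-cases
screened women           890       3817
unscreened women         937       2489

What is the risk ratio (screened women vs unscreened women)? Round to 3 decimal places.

RR = 0.691

risk, screened women = 890/4707 = 0.1891
risk, unscreened women = 937/3426 = 0.2735
RR = 0.1891 / 0.2735 = 0.691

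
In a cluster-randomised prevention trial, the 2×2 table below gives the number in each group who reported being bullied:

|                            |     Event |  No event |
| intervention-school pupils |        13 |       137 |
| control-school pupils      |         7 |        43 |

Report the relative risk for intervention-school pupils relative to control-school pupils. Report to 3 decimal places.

0.619

risk, intervention-school pupils = 13/150 = 0.0867
risk, control-school pupils = 7/50 = 0.1400
RR = 0.0867 / 0.1400 = 0.619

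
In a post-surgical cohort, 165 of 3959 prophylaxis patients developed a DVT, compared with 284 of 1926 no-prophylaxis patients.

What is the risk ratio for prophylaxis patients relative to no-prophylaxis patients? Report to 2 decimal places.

risk, prophylaxis patients = 165/3959 = 0.04168
risk, no-prophylaxis patients = 284/1926 = 0.14746
RR = 0.04168 / 0.14746 = 0.28

0.28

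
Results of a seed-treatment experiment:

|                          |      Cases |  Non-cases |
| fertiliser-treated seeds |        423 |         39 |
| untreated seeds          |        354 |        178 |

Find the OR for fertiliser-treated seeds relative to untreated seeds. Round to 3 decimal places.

OR: 5.454

odds, fertiliser-treated seeds = 423/39 = 10.8462
odds, untreated seeds = 354/178 = 1.9888
OR = 10.8462 / 1.9888 = 5.454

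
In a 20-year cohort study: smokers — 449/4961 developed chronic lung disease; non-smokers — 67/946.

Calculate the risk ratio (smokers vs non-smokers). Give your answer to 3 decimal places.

1.278

risk, smokers = 449/4961 = 0.0905
risk, non-smokers = 67/946 = 0.0708
RR = 0.0905 / 0.0708 = 1.278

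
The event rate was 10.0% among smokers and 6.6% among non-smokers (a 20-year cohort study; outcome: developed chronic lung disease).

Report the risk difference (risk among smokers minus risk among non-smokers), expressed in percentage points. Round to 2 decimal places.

3.40

risk difference = 0.1000 − 0.0660 = 0.0340 → 3.40 percentage points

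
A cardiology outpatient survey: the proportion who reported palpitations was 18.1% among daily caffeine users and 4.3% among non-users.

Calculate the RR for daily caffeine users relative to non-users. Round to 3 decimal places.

RR = 0.18100 / 0.04300 = 4.209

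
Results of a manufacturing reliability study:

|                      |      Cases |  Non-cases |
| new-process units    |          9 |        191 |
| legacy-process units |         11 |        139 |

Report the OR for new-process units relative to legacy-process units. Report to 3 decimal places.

OR = (9 × 139) / (191 × 11) = 1251/2101 ≈ 0.595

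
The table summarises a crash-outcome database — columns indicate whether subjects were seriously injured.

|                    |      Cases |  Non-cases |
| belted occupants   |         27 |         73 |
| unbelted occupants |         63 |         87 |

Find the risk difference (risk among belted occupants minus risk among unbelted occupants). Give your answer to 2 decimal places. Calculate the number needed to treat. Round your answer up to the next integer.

risk, belted occupants = 27/100 = 0.2700
risk, unbelted occupants = 63/150 = 0.4200
risk difference = 0.2700 − 0.4200 = -0.15
absolute risk difference = 0.150000
1 / 0.150000 = 6.667 → round up → 7

RD = -0.15; NNT = 7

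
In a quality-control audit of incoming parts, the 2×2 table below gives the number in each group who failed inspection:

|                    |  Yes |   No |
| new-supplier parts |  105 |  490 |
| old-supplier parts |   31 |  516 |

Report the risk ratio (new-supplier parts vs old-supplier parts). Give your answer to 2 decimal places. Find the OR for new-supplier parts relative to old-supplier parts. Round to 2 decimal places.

RR = 3.11; OR = 3.57

risk, new-supplier parts = 105/595 = 0.1765
risk, old-supplier parts = 31/547 = 0.0567
RR = 0.1765 / 0.0567 = 3.11
OR = (105 × 516) / (490 × 31) = 54180/15190 ≈ 3.57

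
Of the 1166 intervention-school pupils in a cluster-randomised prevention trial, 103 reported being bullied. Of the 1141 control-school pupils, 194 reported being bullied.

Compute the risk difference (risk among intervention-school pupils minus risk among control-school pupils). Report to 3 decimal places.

risk, intervention-school pupils = 103/1166 = 0.0883
risk, control-school pupils = 194/1141 = 0.1700
risk difference = 0.0883 − 0.1700 = -0.082

-0.082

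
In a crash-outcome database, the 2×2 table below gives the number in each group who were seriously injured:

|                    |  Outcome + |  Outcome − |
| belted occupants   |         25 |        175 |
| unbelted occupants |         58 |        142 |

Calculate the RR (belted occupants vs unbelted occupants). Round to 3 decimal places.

RR ≈ 0.431

risk, belted occupants = 25/200 = 0.1250
risk, unbelted occupants = 58/200 = 0.2900
RR = 0.1250 / 0.2900 = 0.431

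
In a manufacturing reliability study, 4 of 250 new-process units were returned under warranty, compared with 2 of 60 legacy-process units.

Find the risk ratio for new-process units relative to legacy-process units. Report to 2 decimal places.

risk, new-process units = 4/250 = 0.01600
risk, legacy-process units = 2/60 = 0.03333
RR = 0.01600 / 0.03333 = 0.48

RR: 0.48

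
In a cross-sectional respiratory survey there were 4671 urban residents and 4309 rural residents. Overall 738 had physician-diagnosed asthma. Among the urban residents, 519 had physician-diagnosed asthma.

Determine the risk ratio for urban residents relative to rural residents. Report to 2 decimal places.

2.19

urban residents without the outcome: 4671 − 519 = 4152
rural residents with the outcome: 738 − 519 = 219
rural residents without the outcome: 4309 − 219 = 4090
risk, urban residents = 519/4671 = 0.1111
risk, rural residents = 219/4309 = 0.0508
RR = 0.1111 / 0.0508 = 2.19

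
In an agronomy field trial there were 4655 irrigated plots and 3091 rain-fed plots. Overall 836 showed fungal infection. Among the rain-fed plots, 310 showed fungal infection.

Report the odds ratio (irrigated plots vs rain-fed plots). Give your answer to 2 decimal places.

1.14

irrigated plots with the outcome: 836 − 310 = 526
irrigated plots without the outcome: 4655 − 526 = 4129
rain-fed plots without the outcome: 3091 − 310 = 2781
OR = (526 × 2781) / (4129 × 310) = 1462806/1279990 ≈ 1.14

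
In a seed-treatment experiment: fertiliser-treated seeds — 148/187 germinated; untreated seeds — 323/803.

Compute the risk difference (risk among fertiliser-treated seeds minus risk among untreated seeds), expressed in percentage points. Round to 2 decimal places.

risk, fertiliser-treated seeds = 148/187 = 0.7914
risk, untreated seeds = 323/803 = 0.4022
risk difference = 0.7914 − 0.4022 = 0.3892 → 38.92 percentage points

38.92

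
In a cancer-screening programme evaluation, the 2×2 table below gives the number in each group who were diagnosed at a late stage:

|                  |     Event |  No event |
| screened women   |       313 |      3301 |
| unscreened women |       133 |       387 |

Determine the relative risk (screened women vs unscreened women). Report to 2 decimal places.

0.34

risk, screened women = 313/3614 = 0.0866
risk, unscreened women = 133/520 = 0.2558
RR = 0.0866 / 0.2558 = 0.34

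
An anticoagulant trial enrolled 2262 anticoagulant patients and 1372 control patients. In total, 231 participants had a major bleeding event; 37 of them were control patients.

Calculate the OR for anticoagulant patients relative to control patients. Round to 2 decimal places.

3.38

anticoagulant patients with the outcome: 231 − 37 = 194
anticoagulant patients without the outcome: 2262 − 194 = 2068
control patients without the outcome: 1372 − 37 = 1335
odds, anticoagulant patients = 194/2068 = 0.09381
odds, control patients = 37/1335 = 0.02772
OR = 0.09381 / 0.02772 = 3.38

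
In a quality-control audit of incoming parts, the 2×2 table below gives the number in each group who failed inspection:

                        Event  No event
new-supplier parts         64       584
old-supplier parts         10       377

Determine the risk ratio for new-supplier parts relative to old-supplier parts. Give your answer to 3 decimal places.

3.822

risk, new-supplier parts = 64/648 = 0.09877
risk, old-supplier parts = 10/387 = 0.02584
RR = 0.09877 / 0.02584 = 3.822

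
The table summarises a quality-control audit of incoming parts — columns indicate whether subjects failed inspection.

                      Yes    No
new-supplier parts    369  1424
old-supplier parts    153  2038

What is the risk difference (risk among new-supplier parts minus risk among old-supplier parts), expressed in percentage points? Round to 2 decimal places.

risk, new-supplier parts = 369/1793 = 0.2058
risk, old-supplier parts = 153/2191 = 0.0698
risk difference = 0.2058 − 0.0698 = 0.1360 → 13.60 percentage points

RD: 13.60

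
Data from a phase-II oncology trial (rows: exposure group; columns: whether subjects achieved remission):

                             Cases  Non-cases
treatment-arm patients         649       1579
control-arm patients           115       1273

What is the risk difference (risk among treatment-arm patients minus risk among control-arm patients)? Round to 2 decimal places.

RD = 0.21

risk, treatment-arm patients = 649/2228 = 0.2913
risk, control-arm patients = 115/1388 = 0.0829
risk difference = 0.2913 − 0.0829 = 0.21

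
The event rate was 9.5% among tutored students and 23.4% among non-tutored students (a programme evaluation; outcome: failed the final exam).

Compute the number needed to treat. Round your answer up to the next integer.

NNT: 8

absolute risk difference = 0.139000
1 / 0.139000 = 7.194 → round up → 8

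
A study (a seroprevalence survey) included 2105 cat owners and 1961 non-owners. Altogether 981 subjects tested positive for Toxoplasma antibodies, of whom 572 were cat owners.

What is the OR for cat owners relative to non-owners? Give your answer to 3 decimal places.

1.416

cat owners without the outcome: 2105 − 572 = 1533
non-owners with the outcome: 981 − 572 = 409
non-owners without the outcome: 1961 − 409 = 1552
odds, cat owners = 572/1533 = 0.3731
odds, non-owners = 409/1552 = 0.2635
OR = 0.3731 / 0.2635 = 1.416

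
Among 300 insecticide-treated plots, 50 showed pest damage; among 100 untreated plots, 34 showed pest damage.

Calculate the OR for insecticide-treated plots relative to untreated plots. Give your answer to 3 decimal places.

OR = (50 × 66) / (250 × 34) = 3300/8500 ≈ 0.388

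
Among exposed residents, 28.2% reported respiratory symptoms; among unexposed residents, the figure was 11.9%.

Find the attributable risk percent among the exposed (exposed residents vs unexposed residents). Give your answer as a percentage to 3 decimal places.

AR% = (0.2820 − 0.1190) / 0.2820 = 0.5780 → 57.801%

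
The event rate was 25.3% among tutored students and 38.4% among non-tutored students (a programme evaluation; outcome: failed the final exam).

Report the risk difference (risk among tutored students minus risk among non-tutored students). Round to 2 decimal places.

risk difference = 0.2530 − 0.3840 = -0.13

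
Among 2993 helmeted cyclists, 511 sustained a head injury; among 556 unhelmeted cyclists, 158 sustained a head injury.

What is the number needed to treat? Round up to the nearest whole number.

risk, helmeted cyclists = 511/2993 = 0.170732
risk, unhelmeted cyclists = 158/556 = 0.284173
absolute risk difference = 0.113441
1 / 0.113441 = 8.815 → round up → 9

9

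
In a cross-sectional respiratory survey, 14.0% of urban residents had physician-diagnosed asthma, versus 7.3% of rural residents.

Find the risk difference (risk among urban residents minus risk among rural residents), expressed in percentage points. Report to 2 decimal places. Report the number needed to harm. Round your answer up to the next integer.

risk difference = 0.1400 − 0.0730 = 0.0670 → 6.70 percentage points
absolute risk difference = 0.067000
1 / 0.067000 = 14.925 → round up → 15

RD = 6.70; NNH = 15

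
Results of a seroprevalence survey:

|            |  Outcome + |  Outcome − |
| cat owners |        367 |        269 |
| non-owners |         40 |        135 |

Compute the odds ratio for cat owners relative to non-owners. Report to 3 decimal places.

OR = (367 × 135) / (269 × 40) = 49545/10760 ≈ 4.605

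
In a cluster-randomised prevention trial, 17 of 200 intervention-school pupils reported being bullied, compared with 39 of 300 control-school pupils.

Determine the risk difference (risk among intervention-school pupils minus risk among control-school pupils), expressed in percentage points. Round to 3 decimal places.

RD = -4.500

risk, intervention-school pupils = 17/200 = 0.0850
risk, control-school pupils = 39/300 = 0.1300
risk difference = 0.0850 − 0.1300 = -0.0450 → -4.500 percentage points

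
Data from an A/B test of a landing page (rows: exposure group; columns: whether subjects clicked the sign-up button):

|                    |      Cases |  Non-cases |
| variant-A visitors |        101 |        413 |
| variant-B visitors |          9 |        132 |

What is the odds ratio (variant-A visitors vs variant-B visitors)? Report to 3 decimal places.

odds, variant-A visitors = 101/413 = 0.2446
odds, variant-B visitors = 9/132 = 0.0682
OR = 0.2446 / 0.0682 = 3.587

3.587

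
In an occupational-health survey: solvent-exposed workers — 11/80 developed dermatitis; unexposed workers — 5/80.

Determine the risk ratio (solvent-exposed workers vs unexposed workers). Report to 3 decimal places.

2.200

risk, solvent-exposed workers = 11/80 = 0.1375
risk, unexposed workers = 5/80 = 0.0625
RR = 0.1375 / 0.0625 = 2.200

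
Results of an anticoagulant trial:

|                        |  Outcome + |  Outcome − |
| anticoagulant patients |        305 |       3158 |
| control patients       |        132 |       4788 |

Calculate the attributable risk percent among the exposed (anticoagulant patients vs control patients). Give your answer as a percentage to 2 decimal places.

risk, anticoagulant patients = 305/3463 = 0.08807
risk, control patients = 132/4920 = 0.02683
AR% = (0.08807 − 0.02683) / 0.08807 = 0.6954 → 69.54%

69.54%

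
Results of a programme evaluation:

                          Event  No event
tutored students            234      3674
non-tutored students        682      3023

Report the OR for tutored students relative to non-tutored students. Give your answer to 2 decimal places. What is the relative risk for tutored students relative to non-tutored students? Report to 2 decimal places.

OR = 0.28; RR = 0.33

odds, tutored students = 234/3674 = 0.0637
odds, non-tutored students = 682/3023 = 0.2256
OR = 0.0637 / 0.2256 = 0.28
risk, tutored students = 234/3908 = 0.0599
risk, non-tutored students = 682/3705 = 0.1841
RR = 0.0599 / 0.1841 = 0.33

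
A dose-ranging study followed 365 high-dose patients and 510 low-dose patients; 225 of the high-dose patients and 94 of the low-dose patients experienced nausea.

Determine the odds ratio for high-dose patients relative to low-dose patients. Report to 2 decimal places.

7.11

odds, high-dose patients = 225/140 = 1.6071
odds, low-dose patients = 94/416 = 0.2260
OR = 1.6071 / 0.2260 = 7.11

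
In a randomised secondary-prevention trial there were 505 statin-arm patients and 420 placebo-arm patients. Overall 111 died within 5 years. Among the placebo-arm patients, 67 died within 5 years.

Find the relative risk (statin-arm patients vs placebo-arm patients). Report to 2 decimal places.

0.55

statin-arm patients with the outcome: 111 − 67 = 44
statin-arm patients without the outcome: 505 − 44 = 461
placebo-arm patients without the outcome: 420 − 67 = 353
risk, statin-arm patients = 44/505 = 0.0871
risk, placebo-arm patients = 67/420 = 0.1595
RR = 0.0871 / 0.1595 = 0.55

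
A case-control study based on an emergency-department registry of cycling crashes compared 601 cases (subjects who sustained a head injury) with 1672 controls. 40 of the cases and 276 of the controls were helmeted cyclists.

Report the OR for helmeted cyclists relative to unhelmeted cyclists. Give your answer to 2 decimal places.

OR = (40 × 1396) / (276 × 561) = 55840/154836 ≈ 0.36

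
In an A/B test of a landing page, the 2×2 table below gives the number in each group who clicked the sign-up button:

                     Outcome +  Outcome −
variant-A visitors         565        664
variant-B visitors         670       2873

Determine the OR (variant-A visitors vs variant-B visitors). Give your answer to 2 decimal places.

OR = (565 × 2873) / (664 × 670) = 1623245/444880 ≈ 3.65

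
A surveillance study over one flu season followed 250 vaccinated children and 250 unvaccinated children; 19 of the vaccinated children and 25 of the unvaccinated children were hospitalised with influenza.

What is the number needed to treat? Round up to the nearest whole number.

NNT = 42

risk, vaccinated children = 19/250 = 0.076000
risk, unvaccinated children = 25/250 = 0.100000
absolute risk difference = 0.024000
1 / 0.024000 = 41.667 → round up → 42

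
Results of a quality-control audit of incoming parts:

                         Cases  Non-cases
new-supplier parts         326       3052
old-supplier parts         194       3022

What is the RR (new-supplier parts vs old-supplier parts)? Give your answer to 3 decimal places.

RR ≈ 1.600

risk, new-supplier parts = 326/3378 = 0.0965
risk, old-supplier parts = 194/3216 = 0.0603
RR = 0.0965 / 0.0603 = 1.600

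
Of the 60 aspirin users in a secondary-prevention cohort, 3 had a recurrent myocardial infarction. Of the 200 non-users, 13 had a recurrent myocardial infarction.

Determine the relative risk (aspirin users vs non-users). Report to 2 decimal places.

risk, aspirin users = 3/60 = 0.0500
risk, non-users = 13/200 = 0.0650
RR = 0.0500 / 0.0650 = 0.77

RR: 0.77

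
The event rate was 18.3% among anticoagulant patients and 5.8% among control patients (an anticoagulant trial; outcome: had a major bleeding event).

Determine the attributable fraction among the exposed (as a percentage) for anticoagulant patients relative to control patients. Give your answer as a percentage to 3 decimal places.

AR% = (0.1830 − 0.0580) / 0.1830 = 0.6831 → 68.306%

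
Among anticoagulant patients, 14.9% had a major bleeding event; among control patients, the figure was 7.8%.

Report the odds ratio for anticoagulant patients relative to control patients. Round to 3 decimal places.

odds, anticoagulant patients = 0.1490/0.8510 = 0.1751
odds, control patients = 0.0780/0.9220 = 0.0846
OR = 0.1751 / 0.0846 = 2.070

OR: 2.070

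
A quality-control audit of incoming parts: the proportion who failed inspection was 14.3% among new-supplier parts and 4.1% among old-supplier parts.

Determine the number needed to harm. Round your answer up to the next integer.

NNH: 10

absolute risk difference = 0.102000
1 / 0.102000 = 9.804 → round up → 10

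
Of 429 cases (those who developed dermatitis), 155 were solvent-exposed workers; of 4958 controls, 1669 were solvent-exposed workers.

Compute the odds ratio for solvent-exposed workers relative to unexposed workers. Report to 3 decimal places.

OR ≈ 1.115

odds, solvent-exposed workers = 155/1669 = 0.0929
odds, unexposed workers = 274/3289 = 0.0833
OR = 0.0929 / 0.0833 = 1.115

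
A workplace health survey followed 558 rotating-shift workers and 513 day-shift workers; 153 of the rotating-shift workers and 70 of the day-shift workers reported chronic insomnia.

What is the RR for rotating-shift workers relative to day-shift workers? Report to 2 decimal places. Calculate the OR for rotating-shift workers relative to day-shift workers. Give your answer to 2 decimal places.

RR = 2.01; OR = 2.39

risk, rotating-shift workers = 153/558 = 0.2742
risk, day-shift workers = 70/513 = 0.1365
RR = 0.2742 / 0.1365 = 2.01
OR = (153 × 443) / (405 × 70) = 67779/28350 ≈ 2.39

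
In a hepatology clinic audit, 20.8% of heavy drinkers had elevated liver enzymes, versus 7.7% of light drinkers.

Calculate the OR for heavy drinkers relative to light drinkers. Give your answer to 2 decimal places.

odds, heavy drinkers = 0.2080/0.7920 = 0.2626
odds, light drinkers = 0.0770/0.9230 = 0.0834
OR = 0.2626 / 0.0834 = 3.15

OR ≈ 3.15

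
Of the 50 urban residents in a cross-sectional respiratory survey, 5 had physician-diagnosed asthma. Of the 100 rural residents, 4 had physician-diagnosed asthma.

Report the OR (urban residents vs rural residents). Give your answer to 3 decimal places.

OR = (5 × 96) / (45 × 4) = 480/180 ≈ 2.667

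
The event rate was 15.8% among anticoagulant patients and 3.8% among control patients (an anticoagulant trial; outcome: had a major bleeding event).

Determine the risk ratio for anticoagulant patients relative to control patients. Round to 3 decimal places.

RR = 0.15800 / 0.03800 = 4.158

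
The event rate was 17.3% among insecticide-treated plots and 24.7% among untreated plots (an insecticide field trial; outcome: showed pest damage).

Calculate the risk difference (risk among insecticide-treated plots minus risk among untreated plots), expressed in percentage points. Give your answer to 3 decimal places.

risk difference = 0.1730 − 0.2470 = -0.0740 → -7.400 percentage points

-7.400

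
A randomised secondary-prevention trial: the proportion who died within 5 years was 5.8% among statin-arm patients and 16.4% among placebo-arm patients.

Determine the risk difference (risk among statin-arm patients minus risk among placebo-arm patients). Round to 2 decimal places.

risk difference = 0.0580 − 0.1640 = -0.11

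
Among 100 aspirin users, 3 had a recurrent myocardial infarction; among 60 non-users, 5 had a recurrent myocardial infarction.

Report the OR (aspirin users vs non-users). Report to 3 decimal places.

OR = (3 × 55) / (97 × 5) = 165/485 ≈ 0.340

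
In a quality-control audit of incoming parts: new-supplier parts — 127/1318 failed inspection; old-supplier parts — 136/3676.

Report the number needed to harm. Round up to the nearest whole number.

risk, new-supplier parts = 127/1318 = 0.096358
risk, old-supplier parts = 136/3676 = 0.036997
absolute risk difference = 0.059361
1 / 0.059361 = 16.846 → round up → 17

17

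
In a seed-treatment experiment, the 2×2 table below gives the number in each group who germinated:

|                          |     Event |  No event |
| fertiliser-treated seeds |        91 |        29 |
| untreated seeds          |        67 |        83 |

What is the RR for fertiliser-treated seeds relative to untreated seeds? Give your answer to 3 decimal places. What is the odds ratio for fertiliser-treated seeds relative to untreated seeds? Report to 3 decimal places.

risk, fertiliser-treated seeds = 91/120 = 0.7583
risk, untreated seeds = 67/150 = 0.4467
RR = 0.7583 / 0.4467 = 1.698
OR = (91 × 83) / (29 × 67) = 7553/1943 ≈ 3.887

RR = 1.698; OR = 3.887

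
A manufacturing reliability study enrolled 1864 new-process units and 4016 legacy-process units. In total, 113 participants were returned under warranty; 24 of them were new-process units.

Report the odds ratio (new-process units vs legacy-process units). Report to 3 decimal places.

OR ≈ 0.576

new-process units without the outcome: 1864 − 24 = 1840
legacy-process units with the outcome: 113 − 24 = 89
legacy-process units without the outcome: 4016 − 89 = 3927
OR = (24 × 3927) / (1840 × 89) = 94248/163760 ≈ 0.576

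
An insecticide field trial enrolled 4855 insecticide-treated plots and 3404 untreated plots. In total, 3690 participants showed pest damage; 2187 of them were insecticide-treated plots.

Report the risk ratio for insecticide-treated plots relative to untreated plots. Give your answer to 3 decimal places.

insecticide-treated plots without the outcome: 4855 − 2187 = 2668
untreated plots with the outcome: 3690 − 2187 = 1503
untreated plots without the outcome: 3404 − 1503 = 1901
risk, insecticide-treated plots = 2187/4855 = 0.4505
risk, untreated plots = 1503/3404 = 0.4415
RR = 0.4505 / 0.4415 = 1.020

1.020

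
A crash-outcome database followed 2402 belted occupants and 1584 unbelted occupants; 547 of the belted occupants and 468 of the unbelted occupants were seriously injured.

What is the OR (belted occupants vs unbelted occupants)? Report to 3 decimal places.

0.703

odds, belted occupants = 547/1855 = 0.2949
odds, unbelted occupants = 468/1116 = 0.4194
OR = 0.2949 / 0.4194 = 0.703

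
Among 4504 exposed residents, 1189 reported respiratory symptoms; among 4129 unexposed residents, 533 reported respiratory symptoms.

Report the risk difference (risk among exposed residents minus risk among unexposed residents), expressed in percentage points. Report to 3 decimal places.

13.490

risk, exposed residents = 1189/4504 = 0.2640
risk, unexposed residents = 533/4129 = 0.1291
risk difference = 0.2640 − 0.1291 = 0.1349 → 13.490 percentage points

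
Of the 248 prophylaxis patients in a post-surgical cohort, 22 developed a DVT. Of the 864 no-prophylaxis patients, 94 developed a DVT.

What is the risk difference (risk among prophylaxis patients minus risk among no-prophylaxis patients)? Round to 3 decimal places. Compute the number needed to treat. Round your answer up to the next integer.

RD = -0.020; NNT = 50

risk, prophylaxis patients = 22/248 = 0.0887
risk, no-prophylaxis patients = 94/864 = 0.1088
risk difference = 0.0887 − 0.1088 = -0.020
absolute risk difference = 0.020087
1 / 0.020087 = 49.783 → round up → 50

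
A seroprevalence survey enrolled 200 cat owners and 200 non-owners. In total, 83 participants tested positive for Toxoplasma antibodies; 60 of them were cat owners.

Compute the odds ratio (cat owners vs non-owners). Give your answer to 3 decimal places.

cat owners without the outcome: 200 − 60 = 140
non-owners with the outcome: 83 − 60 = 23
non-owners without the outcome: 200 − 23 = 177
OR = (60 × 177) / (140 × 23) = 10620/3220 ≈ 3.298

3.298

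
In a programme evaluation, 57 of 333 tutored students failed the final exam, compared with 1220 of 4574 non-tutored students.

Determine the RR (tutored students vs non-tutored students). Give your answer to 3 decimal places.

risk, tutored students = 57/333 = 0.1712
risk, non-tutored students = 1220/4574 = 0.2667
RR = 0.1712 / 0.2667 = 0.642

RR: 0.642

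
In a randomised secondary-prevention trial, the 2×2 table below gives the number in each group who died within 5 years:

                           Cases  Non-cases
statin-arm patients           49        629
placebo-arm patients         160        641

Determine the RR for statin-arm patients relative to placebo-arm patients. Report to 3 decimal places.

risk, statin-arm patients = 49/678 = 0.0723
risk, placebo-arm patients = 160/801 = 0.1998
RR = 0.0723 / 0.1998 = 0.362

0.362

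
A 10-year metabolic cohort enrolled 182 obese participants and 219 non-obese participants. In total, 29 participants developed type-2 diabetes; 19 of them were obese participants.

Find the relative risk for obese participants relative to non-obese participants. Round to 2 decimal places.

obese participants without the outcome: 182 − 19 = 163
non-obese participants with the outcome: 29 − 19 = 10
non-obese participants without the outcome: 219 − 10 = 209
risk, obese participants = 19/182 = 0.10440
risk, non-obese participants = 10/219 = 0.04566
RR = 0.10440 / 0.04566 = 2.29

RR: 2.29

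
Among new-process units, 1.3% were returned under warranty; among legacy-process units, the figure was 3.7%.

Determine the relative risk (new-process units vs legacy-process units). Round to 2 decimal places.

RR = 0.01300 / 0.03700 = 0.35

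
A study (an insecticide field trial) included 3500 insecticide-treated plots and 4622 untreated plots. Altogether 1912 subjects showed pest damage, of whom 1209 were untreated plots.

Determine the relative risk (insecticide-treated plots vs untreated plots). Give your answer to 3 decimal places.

insecticide-treated plots with the outcome: 1912 − 1209 = 703
insecticide-treated plots without the outcome: 3500 − 703 = 2797
untreated plots without the outcome: 4622 − 1209 = 3413
risk, insecticide-treated plots = 703/3500 = 0.2009
risk, untreated plots = 1209/4622 = 0.2616
RR = 0.2009 / 0.2616 = 0.768

0.768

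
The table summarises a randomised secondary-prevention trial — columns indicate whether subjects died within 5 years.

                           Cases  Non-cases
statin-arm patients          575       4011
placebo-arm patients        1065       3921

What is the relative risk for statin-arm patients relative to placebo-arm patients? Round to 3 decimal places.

RR = 0.587

risk, statin-arm patients = 575/4586 = 0.1254
risk, placebo-arm patients = 1065/4986 = 0.2136
RR = 0.1254 / 0.2136 = 0.587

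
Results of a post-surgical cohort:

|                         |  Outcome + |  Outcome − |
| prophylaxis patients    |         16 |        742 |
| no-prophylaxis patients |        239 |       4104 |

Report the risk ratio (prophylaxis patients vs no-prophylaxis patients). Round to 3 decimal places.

risk, prophylaxis patients = 16/758 = 0.02111
risk, no-prophylaxis patients = 239/4343 = 0.05503
RR = 0.02111 / 0.05503 = 0.384

0.384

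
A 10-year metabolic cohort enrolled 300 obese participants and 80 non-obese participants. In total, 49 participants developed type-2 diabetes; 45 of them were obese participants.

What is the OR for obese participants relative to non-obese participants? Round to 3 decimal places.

obese participants without the outcome: 300 − 45 = 255
non-obese participants with the outcome: 49 − 45 = 4
non-obese participants without the outcome: 80 − 4 = 76
OR = (45 × 76) / (255 × 4) = 3420/1020 ≈ 3.353

OR: 3.353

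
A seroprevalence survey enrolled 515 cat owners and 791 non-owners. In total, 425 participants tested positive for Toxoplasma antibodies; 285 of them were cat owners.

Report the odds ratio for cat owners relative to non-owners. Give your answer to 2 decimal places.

OR = 5.76

cat owners without the outcome: 515 − 285 = 230
non-owners with the outcome: 425 − 285 = 140
non-owners without the outcome: 791 − 140 = 651
odds, cat owners = 285/230 = 1.2391
odds, non-owners = 140/651 = 0.2151
OR = 1.2391 / 0.2151 = 5.76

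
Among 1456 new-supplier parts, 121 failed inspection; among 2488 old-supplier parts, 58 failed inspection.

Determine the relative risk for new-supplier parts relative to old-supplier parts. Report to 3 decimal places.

3.565

risk, new-supplier parts = 121/1456 = 0.08310
risk, old-supplier parts = 58/2488 = 0.02331
RR = 0.08310 / 0.02331 = 3.565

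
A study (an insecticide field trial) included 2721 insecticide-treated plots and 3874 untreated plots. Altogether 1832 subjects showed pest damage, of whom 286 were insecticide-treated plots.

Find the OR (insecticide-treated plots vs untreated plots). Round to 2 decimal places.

insecticide-treated plots without the outcome: 2721 − 286 = 2435
untreated plots with the outcome: 1832 − 286 = 1546
untreated plots without the outcome: 3874 − 1546 = 2328
OR = (286 × 2328) / (2435 × 1546) = 665808/3764510 ≈ 0.18

0.18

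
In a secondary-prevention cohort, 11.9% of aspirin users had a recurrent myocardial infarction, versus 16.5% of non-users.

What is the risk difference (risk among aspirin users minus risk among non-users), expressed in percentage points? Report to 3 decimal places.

risk difference = 0.1190 − 0.1650 = -0.0460 → -4.600 percentage points

RD ≈ -4.600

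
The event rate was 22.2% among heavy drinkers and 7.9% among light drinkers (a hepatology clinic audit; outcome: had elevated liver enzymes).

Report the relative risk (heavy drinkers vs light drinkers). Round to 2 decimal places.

RR = 0.2220 / 0.0790 = 2.81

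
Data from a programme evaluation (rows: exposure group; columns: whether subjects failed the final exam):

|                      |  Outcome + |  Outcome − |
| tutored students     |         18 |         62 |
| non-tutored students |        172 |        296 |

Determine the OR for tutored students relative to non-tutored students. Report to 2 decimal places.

OR = (18 × 296) / (62 × 172) = 5328/10664 ≈ 0.50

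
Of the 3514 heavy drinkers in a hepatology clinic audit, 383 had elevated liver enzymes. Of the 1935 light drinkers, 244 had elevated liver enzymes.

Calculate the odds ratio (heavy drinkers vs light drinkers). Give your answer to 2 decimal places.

odds, heavy drinkers = 383/3131 = 0.1223
odds, light drinkers = 244/1691 = 0.1443
OR = 0.1223 / 0.1443 = 0.85

0.85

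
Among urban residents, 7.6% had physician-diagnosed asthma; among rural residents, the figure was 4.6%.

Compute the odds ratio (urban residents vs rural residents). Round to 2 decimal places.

1.71

odds, urban residents = 0.07600/0.92400 = 0.08225
odds, rural residents = 0.04600/0.95400 = 0.04822
OR = 0.08225 / 0.04822 = 1.71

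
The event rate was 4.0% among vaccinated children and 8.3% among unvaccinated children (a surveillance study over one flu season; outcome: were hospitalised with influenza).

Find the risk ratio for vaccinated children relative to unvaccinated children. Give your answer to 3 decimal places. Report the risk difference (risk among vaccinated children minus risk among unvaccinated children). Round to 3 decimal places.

RR = 0.482; RD = -0.043

RR = 0.04000 / 0.08300 = 0.482
risk difference = 0.04000 − 0.08300 = -0.043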